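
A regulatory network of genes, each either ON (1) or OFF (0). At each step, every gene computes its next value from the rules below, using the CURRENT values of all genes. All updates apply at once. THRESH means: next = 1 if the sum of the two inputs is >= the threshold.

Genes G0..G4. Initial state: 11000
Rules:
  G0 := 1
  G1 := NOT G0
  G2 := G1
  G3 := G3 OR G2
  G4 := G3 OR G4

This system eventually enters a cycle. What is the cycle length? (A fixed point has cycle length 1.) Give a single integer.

Answer: 1

Derivation:
Step 0: 11000
Step 1: G0=1(const) G1=NOT G0=NOT 1=0 G2=G1=1 G3=G3|G2=0|0=0 G4=G3|G4=0|0=0 -> 10100
Step 2: G0=1(const) G1=NOT G0=NOT 1=0 G2=G1=0 G3=G3|G2=0|1=1 G4=G3|G4=0|0=0 -> 10010
Step 3: G0=1(const) G1=NOT G0=NOT 1=0 G2=G1=0 G3=G3|G2=1|0=1 G4=G3|G4=1|0=1 -> 10011
Step 4: G0=1(const) G1=NOT G0=NOT 1=0 G2=G1=0 G3=G3|G2=1|0=1 G4=G3|G4=1|1=1 -> 10011
State from step 4 equals state from step 3 -> cycle length 1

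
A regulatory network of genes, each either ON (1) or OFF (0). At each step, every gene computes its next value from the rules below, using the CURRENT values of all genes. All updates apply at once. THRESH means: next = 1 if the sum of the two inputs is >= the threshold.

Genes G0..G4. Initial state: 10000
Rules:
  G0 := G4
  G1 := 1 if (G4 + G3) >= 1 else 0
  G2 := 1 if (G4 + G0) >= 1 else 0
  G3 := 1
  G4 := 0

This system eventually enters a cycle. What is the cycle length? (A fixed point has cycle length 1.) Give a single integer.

Step 0: 10000
Step 1: G0=G4=0 G1=(0+0>=1)=0 G2=(0+1>=1)=1 G3=1(const) G4=0(const) -> 00110
Step 2: G0=G4=0 G1=(0+1>=1)=1 G2=(0+0>=1)=0 G3=1(const) G4=0(const) -> 01010
Step 3: G0=G4=0 G1=(0+1>=1)=1 G2=(0+0>=1)=0 G3=1(const) G4=0(const) -> 01010
State from step 3 equals state from step 2 -> cycle length 1

Answer: 1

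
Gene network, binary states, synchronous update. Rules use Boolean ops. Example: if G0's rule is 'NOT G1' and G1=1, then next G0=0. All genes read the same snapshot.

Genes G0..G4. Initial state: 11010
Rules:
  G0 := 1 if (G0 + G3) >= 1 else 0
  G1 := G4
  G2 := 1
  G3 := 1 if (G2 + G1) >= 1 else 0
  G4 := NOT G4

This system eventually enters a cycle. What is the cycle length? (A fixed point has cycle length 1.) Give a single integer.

Answer: 2

Derivation:
Step 0: 11010
Step 1: G0=(1+1>=1)=1 G1=G4=0 G2=1(const) G3=(0+1>=1)=1 G4=NOT G4=NOT 0=1 -> 10111
Step 2: G0=(1+1>=1)=1 G1=G4=1 G2=1(const) G3=(1+0>=1)=1 G4=NOT G4=NOT 1=0 -> 11110
Step 3: G0=(1+1>=1)=1 G1=G4=0 G2=1(const) G3=(1+1>=1)=1 G4=NOT G4=NOT 0=1 -> 10111
State from step 3 equals state from step 1 -> cycle length 2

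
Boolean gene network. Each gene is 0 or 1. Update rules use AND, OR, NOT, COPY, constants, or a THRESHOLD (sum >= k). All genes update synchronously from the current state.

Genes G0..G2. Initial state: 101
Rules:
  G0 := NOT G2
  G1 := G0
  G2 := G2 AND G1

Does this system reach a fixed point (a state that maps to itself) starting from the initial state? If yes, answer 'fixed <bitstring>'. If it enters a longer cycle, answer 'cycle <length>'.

Answer: fixed 110

Derivation:
Step 0: 101
Step 1: G0=NOT G2=NOT 1=0 G1=G0=1 G2=G2&G1=1&0=0 -> 010
Step 2: G0=NOT G2=NOT 0=1 G1=G0=0 G2=G2&G1=0&1=0 -> 100
Step 3: G0=NOT G2=NOT 0=1 G1=G0=1 G2=G2&G1=0&0=0 -> 110
Step 4: G0=NOT G2=NOT 0=1 G1=G0=1 G2=G2&G1=0&1=0 -> 110
Fixed point reached at step 3: 110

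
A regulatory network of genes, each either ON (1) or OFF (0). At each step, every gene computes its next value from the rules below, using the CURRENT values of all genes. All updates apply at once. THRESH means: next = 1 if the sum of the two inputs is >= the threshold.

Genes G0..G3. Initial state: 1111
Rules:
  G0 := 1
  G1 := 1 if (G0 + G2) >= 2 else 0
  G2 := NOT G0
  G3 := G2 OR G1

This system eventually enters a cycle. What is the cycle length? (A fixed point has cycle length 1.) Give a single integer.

Answer: 1

Derivation:
Step 0: 1111
Step 1: G0=1(const) G1=(1+1>=2)=1 G2=NOT G0=NOT 1=0 G3=G2|G1=1|1=1 -> 1101
Step 2: G0=1(const) G1=(1+0>=2)=0 G2=NOT G0=NOT 1=0 G3=G2|G1=0|1=1 -> 1001
Step 3: G0=1(const) G1=(1+0>=2)=0 G2=NOT G0=NOT 1=0 G3=G2|G1=0|0=0 -> 1000
Step 4: G0=1(const) G1=(1+0>=2)=0 G2=NOT G0=NOT 1=0 G3=G2|G1=0|0=0 -> 1000
State from step 4 equals state from step 3 -> cycle length 1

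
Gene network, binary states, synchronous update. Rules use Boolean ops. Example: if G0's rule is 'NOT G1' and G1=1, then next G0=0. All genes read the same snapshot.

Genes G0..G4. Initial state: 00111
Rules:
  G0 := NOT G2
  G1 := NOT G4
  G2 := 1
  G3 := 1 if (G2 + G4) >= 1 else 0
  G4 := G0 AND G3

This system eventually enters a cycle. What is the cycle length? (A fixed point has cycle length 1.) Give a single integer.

Answer: 1

Derivation:
Step 0: 00111
Step 1: G0=NOT G2=NOT 1=0 G1=NOT G4=NOT 1=0 G2=1(const) G3=(1+1>=1)=1 G4=G0&G3=0&1=0 -> 00110
Step 2: G0=NOT G2=NOT 1=0 G1=NOT G4=NOT 0=1 G2=1(const) G3=(1+0>=1)=1 G4=G0&G3=0&1=0 -> 01110
Step 3: G0=NOT G2=NOT 1=0 G1=NOT G4=NOT 0=1 G2=1(const) G3=(1+0>=1)=1 G4=G0&G3=0&1=0 -> 01110
State from step 3 equals state from step 2 -> cycle length 1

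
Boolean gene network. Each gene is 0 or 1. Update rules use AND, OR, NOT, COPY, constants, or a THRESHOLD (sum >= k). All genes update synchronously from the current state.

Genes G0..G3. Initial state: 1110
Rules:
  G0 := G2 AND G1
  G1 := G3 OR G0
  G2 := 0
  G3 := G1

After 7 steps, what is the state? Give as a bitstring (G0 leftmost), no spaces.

Step 1: G0=G2&G1=1&1=1 G1=G3|G0=0|1=1 G2=0(const) G3=G1=1 -> 1101
Step 2: G0=G2&G1=0&1=0 G1=G3|G0=1|1=1 G2=0(const) G3=G1=1 -> 0101
Step 3: G0=G2&G1=0&1=0 G1=G3|G0=1|0=1 G2=0(const) G3=G1=1 -> 0101
Step 4: G0=G2&G1=0&1=0 G1=G3|G0=1|0=1 G2=0(const) G3=G1=1 -> 0101
Step 5: G0=G2&G1=0&1=0 G1=G3|G0=1|0=1 G2=0(const) G3=G1=1 -> 0101
Step 6: G0=G2&G1=0&1=0 G1=G3|G0=1|0=1 G2=0(const) G3=G1=1 -> 0101
Step 7: G0=G2&G1=0&1=0 G1=G3|G0=1|0=1 G2=0(const) G3=G1=1 -> 0101

0101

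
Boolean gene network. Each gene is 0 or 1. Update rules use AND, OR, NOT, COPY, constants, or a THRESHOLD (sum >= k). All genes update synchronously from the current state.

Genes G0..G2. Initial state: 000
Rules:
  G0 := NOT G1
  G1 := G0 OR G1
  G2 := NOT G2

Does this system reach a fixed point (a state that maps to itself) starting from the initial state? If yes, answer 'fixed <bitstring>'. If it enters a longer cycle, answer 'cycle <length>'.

Answer: cycle 2

Derivation:
Step 0: 000
Step 1: G0=NOT G1=NOT 0=1 G1=G0|G1=0|0=0 G2=NOT G2=NOT 0=1 -> 101
Step 2: G0=NOT G1=NOT 0=1 G1=G0|G1=1|0=1 G2=NOT G2=NOT 1=0 -> 110
Step 3: G0=NOT G1=NOT 1=0 G1=G0|G1=1|1=1 G2=NOT G2=NOT 0=1 -> 011
Step 4: G0=NOT G1=NOT 1=0 G1=G0|G1=0|1=1 G2=NOT G2=NOT 1=0 -> 010
Step 5: G0=NOT G1=NOT 1=0 G1=G0|G1=0|1=1 G2=NOT G2=NOT 0=1 -> 011
Cycle of length 2 starting at step 3 -> no fixed point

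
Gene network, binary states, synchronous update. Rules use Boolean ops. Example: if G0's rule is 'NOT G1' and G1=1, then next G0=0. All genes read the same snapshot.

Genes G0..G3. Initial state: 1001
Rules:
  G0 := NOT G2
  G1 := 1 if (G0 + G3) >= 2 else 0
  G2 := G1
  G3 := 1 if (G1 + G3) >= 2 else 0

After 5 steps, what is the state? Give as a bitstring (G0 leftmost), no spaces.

Step 1: G0=NOT G2=NOT 0=1 G1=(1+1>=2)=1 G2=G1=0 G3=(0+1>=2)=0 -> 1100
Step 2: G0=NOT G2=NOT 0=1 G1=(1+0>=2)=0 G2=G1=1 G3=(1+0>=2)=0 -> 1010
Step 3: G0=NOT G2=NOT 1=0 G1=(1+0>=2)=0 G2=G1=0 G3=(0+0>=2)=0 -> 0000
Step 4: G0=NOT G2=NOT 0=1 G1=(0+0>=2)=0 G2=G1=0 G3=(0+0>=2)=0 -> 1000
Step 5: G0=NOT G2=NOT 0=1 G1=(1+0>=2)=0 G2=G1=0 G3=(0+0>=2)=0 -> 1000

1000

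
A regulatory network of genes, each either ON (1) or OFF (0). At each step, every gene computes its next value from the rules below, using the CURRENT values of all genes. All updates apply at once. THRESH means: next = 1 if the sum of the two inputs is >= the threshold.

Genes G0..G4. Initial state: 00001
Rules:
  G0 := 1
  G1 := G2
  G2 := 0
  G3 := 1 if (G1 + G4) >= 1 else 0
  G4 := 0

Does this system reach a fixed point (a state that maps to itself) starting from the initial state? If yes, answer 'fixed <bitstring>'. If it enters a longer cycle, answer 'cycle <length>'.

Answer: fixed 10000

Derivation:
Step 0: 00001
Step 1: G0=1(const) G1=G2=0 G2=0(const) G3=(0+1>=1)=1 G4=0(const) -> 10010
Step 2: G0=1(const) G1=G2=0 G2=0(const) G3=(0+0>=1)=0 G4=0(const) -> 10000
Step 3: G0=1(const) G1=G2=0 G2=0(const) G3=(0+0>=1)=0 G4=0(const) -> 10000
Fixed point reached at step 2: 10000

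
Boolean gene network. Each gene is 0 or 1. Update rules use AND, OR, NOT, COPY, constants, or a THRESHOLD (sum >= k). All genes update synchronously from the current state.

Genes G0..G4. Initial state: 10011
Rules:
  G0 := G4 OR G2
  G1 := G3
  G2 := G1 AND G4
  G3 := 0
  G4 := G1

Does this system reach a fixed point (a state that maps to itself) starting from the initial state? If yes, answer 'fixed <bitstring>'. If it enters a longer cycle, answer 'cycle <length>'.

Answer: fixed 00000

Derivation:
Step 0: 10011
Step 1: G0=G4|G2=1|0=1 G1=G3=1 G2=G1&G4=0&1=0 G3=0(const) G4=G1=0 -> 11000
Step 2: G0=G4|G2=0|0=0 G1=G3=0 G2=G1&G4=1&0=0 G3=0(const) G4=G1=1 -> 00001
Step 3: G0=G4|G2=1|0=1 G1=G3=0 G2=G1&G4=0&1=0 G3=0(const) G4=G1=0 -> 10000
Step 4: G0=G4|G2=0|0=0 G1=G3=0 G2=G1&G4=0&0=0 G3=0(const) G4=G1=0 -> 00000
Step 5: G0=G4|G2=0|0=0 G1=G3=0 G2=G1&G4=0&0=0 G3=0(const) G4=G1=0 -> 00000
Fixed point reached at step 4: 00000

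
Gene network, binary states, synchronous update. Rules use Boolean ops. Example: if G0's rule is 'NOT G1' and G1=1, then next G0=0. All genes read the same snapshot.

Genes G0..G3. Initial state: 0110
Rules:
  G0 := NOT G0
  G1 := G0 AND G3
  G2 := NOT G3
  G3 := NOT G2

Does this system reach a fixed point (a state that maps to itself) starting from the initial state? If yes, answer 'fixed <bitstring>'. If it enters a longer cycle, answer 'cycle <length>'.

Step 0: 0110
Step 1: G0=NOT G0=NOT 0=1 G1=G0&G3=0&0=0 G2=NOT G3=NOT 0=1 G3=NOT G2=NOT 1=0 -> 1010
Step 2: G0=NOT G0=NOT 1=0 G1=G0&G3=1&0=0 G2=NOT G3=NOT 0=1 G3=NOT G2=NOT 1=0 -> 0010
Step 3: G0=NOT G0=NOT 0=1 G1=G0&G3=0&0=0 G2=NOT G3=NOT 0=1 G3=NOT G2=NOT 1=0 -> 1010
Cycle of length 2 starting at step 1 -> no fixed point

Answer: cycle 2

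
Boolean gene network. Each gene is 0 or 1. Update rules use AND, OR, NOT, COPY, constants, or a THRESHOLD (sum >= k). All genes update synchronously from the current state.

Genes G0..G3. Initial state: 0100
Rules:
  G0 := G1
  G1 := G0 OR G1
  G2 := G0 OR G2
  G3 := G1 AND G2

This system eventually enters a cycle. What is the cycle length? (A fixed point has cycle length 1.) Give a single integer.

Answer: 1

Derivation:
Step 0: 0100
Step 1: G0=G1=1 G1=G0|G1=0|1=1 G2=G0|G2=0|0=0 G3=G1&G2=1&0=0 -> 1100
Step 2: G0=G1=1 G1=G0|G1=1|1=1 G2=G0|G2=1|0=1 G3=G1&G2=1&0=0 -> 1110
Step 3: G0=G1=1 G1=G0|G1=1|1=1 G2=G0|G2=1|1=1 G3=G1&G2=1&1=1 -> 1111
Step 4: G0=G1=1 G1=G0|G1=1|1=1 G2=G0|G2=1|1=1 G3=G1&G2=1&1=1 -> 1111
State from step 4 equals state from step 3 -> cycle length 1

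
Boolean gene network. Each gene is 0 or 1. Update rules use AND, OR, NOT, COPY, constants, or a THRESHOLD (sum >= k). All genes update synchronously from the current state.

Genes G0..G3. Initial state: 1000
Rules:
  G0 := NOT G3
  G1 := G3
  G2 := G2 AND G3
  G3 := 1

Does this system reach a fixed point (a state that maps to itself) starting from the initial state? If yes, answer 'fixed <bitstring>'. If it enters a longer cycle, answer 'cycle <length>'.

Step 0: 1000
Step 1: G0=NOT G3=NOT 0=1 G1=G3=0 G2=G2&G3=0&0=0 G3=1(const) -> 1001
Step 2: G0=NOT G3=NOT 1=0 G1=G3=1 G2=G2&G3=0&1=0 G3=1(const) -> 0101
Step 3: G0=NOT G3=NOT 1=0 G1=G3=1 G2=G2&G3=0&1=0 G3=1(const) -> 0101
Fixed point reached at step 2: 0101

Answer: fixed 0101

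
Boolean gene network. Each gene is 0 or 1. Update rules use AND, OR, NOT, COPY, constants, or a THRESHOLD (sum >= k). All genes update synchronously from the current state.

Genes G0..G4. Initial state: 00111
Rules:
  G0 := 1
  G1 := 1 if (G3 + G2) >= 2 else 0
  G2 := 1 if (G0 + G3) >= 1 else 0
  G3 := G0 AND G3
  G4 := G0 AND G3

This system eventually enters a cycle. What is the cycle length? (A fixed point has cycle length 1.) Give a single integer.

Answer: 1

Derivation:
Step 0: 00111
Step 1: G0=1(const) G1=(1+1>=2)=1 G2=(0+1>=1)=1 G3=G0&G3=0&1=0 G4=G0&G3=0&1=0 -> 11100
Step 2: G0=1(const) G1=(0+1>=2)=0 G2=(1+0>=1)=1 G3=G0&G3=1&0=0 G4=G0&G3=1&0=0 -> 10100
Step 3: G0=1(const) G1=(0+1>=2)=0 G2=(1+0>=1)=1 G3=G0&G3=1&0=0 G4=G0&G3=1&0=0 -> 10100
State from step 3 equals state from step 2 -> cycle length 1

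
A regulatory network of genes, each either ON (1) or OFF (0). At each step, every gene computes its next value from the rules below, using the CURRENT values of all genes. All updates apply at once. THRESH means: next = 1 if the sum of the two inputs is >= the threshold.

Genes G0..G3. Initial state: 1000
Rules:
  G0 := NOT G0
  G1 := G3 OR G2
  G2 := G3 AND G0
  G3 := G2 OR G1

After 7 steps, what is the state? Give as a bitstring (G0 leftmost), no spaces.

Step 1: G0=NOT G0=NOT 1=0 G1=G3|G2=0|0=0 G2=G3&G0=0&1=0 G3=G2|G1=0|0=0 -> 0000
Step 2: G0=NOT G0=NOT 0=1 G1=G3|G2=0|0=0 G2=G3&G0=0&0=0 G3=G2|G1=0|0=0 -> 1000
Step 3: G0=NOT G0=NOT 1=0 G1=G3|G2=0|0=0 G2=G3&G0=0&1=0 G3=G2|G1=0|0=0 -> 0000
Step 4: G0=NOT G0=NOT 0=1 G1=G3|G2=0|0=0 G2=G3&G0=0&0=0 G3=G2|G1=0|0=0 -> 1000
Step 5: G0=NOT G0=NOT 1=0 G1=G3|G2=0|0=0 G2=G3&G0=0&1=0 G3=G2|G1=0|0=0 -> 0000
Step 6: G0=NOT G0=NOT 0=1 G1=G3|G2=0|0=0 G2=G3&G0=0&0=0 G3=G2|G1=0|0=0 -> 1000
Step 7: G0=NOT G0=NOT 1=0 G1=G3|G2=0|0=0 G2=G3&G0=0&1=0 G3=G2|G1=0|0=0 -> 0000

0000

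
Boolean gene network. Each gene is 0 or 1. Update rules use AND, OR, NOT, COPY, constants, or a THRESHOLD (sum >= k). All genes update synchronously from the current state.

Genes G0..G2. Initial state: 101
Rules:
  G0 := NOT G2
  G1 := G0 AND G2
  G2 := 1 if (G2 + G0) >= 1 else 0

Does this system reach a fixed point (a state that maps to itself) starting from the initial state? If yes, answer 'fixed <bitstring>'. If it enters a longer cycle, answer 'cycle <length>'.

Answer: fixed 001

Derivation:
Step 0: 101
Step 1: G0=NOT G2=NOT 1=0 G1=G0&G2=1&1=1 G2=(1+1>=1)=1 -> 011
Step 2: G0=NOT G2=NOT 1=0 G1=G0&G2=0&1=0 G2=(1+0>=1)=1 -> 001
Step 3: G0=NOT G2=NOT 1=0 G1=G0&G2=0&1=0 G2=(1+0>=1)=1 -> 001
Fixed point reached at step 2: 001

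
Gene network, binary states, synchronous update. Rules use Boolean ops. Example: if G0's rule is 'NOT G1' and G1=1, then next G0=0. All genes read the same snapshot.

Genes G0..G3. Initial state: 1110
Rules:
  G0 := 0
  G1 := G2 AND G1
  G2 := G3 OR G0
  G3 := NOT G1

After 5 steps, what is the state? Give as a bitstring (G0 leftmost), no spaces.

Step 1: G0=0(const) G1=G2&G1=1&1=1 G2=G3|G0=0|1=1 G3=NOT G1=NOT 1=0 -> 0110
Step 2: G0=0(const) G1=G2&G1=1&1=1 G2=G3|G0=0|0=0 G3=NOT G1=NOT 1=0 -> 0100
Step 3: G0=0(const) G1=G2&G1=0&1=0 G2=G3|G0=0|0=0 G3=NOT G1=NOT 1=0 -> 0000
Step 4: G0=0(const) G1=G2&G1=0&0=0 G2=G3|G0=0|0=0 G3=NOT G1=NOT 0=1 -> 0001
Step 5: G0=0(const) G1=G2&G1=0&0=0 G2=G3|G0=1|0=1 G3=NOT G1=NOT 0=1 -> 0011

0011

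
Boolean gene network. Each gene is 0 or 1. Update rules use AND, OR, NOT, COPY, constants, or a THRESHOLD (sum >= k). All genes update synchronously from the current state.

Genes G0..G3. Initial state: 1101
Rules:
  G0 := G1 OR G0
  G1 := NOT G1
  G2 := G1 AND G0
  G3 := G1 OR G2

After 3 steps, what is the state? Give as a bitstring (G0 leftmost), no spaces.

Step 1: G0=G1|G0=1|1=1 G1=NOT G1=NOT 1=0 G2=G1&G0=1&1=1 G3=G1|G2=1|0=1 -> 1011
Step 2: G0=G1|G0=0|1=1 G1=NOT G1=NOT 0=1 G2=G1&G0=0&1=0 G3=G1|G2=0|1=1 -> 1101
Step 3: G0=G1|G0=1|1=1 G1=NOT G1=NOT 1=0 G2=G1&G0=1&1=1 G3=G1|G2=1|0=1 -> 1011

1011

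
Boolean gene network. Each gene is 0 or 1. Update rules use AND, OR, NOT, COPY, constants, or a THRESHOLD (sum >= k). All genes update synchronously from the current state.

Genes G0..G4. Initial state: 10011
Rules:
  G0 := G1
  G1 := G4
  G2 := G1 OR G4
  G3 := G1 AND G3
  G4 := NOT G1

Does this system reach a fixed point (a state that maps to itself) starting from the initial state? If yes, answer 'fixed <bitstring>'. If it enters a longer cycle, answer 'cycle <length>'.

Answer: cycle 4

Derivation:
Step 0: 10011
Step 1: G0=G1=0 G1=G4=1 G2=G1|G4=0|1=1 G3=G1&G3=0&1=0 G4=NOT G1=NOT 0=1 -> 01101
Step 2: G0=G1=1 G1=G4=1 G2=G1|G4=1|1=1 G3=G1&G3=1&0=0 G4=NOT G1=NOT 1=0 -> 11100
Step 3: G0=G1=1 G1=G4=0 G2=G1|G4=1|0=1 G3=G1&G3=1&0=0 G4=NOT G1=NOT 1=0 -> 10100
Step 4: G0=G1=0 G1=G4=0 G2=G1|G4=0|0=0 G3=G1&G3=0&0=0 G4=NOT G1=NOT 0=1 -> 00001
Step 5: G0=G1=0 G1=G4=1 G2=G1|G4=0|1=1 G3=G1&G3=0&0=0 G4=NOT G1=NOT 0=1 -> 01101
Cycle of length 4 starting at step 1 -> no fixed point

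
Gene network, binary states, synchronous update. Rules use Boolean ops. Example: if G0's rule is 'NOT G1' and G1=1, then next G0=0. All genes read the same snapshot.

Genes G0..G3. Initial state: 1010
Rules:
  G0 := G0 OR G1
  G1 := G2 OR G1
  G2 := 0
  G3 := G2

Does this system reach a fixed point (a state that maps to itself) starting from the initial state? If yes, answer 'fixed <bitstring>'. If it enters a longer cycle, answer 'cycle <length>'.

Answer: fixed 1100

Derivation:
Step 0: 1010
Step 1: G0=G0|G1=1|0=1 G1=G2|G1=1|0=1 G2=0(const) G3=G2=1 -> 1101
Step 2: G0=G0|G1=1|1=1 G1=G2|G1=0|1=1 G2=0(const) G3=G2=0 -> 1100
Step 3: G0=G0|G1=1|1=1 G1=G2|G1=0|1=1 G2=0(const) G3=G2=0 -> 1100
Fixed point reached at step 2: 1100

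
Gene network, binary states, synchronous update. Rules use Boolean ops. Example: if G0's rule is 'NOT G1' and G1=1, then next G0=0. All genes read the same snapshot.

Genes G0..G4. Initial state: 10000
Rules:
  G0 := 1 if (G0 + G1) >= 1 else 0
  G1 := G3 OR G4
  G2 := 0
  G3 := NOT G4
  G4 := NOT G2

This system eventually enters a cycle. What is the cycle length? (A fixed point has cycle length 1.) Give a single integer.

Answer: 1

Derivation:
Step 0: 10000
Step 1: G0=(1+0>=1)=1 G1=G3|G4=0|0=0 G2=0(const) G3=NOT G4=NOT 0=1 G4=NOT G2=NOT 0=1 -> 10011
Step 2: G0=(1+0>=1)=1 G1=G3|G4=1|1=1 G2=0(const) G3=NOT G4=NOT 1=0 G4=NOT G2=NOT 0=1 -> 11001
Step 3: G0=(1+1>=1)=1 G1=G3|G4=0|1=1 G2=0(const) G3=NOT G4=NOT 1=0 G4=NOT G2=NOT 0=1 -> 11001
State from step 3 equals state from step 2 -> cycle length 1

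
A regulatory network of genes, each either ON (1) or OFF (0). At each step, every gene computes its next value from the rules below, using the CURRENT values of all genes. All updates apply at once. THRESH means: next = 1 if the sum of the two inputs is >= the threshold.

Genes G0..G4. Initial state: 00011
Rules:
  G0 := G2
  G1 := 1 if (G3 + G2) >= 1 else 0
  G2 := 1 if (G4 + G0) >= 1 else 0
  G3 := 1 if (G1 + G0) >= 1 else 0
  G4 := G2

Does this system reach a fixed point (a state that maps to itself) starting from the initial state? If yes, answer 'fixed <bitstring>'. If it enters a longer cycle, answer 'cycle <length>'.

Answer: cycle 2

Derivation:
Step 0: 00011
Step 1: G0=G2=0 G1=(1+0>=1)=1 G2=(1+0>=1)=1 G3=(0+0>=1)=0 G4=G2=0 -> 01100
Step 2: G0=G2=1 G1=(0+1>=1)=1 G2=(0+0>=1)=0 G3=(1+0>=1)=1 G4=G2=1 -> 11011
Step 3: G0=G2=0 G1=(1+0>=1)=1 G2=(1+1>=1)=1 G3=(1+1>=1)=1 G4=G2=0 -> 01110
Step 4: G0=G2=1 G1=(1+1>=1)=1 G2=(0+0>=1)=0 G3=(1+0>=1)=1 G4=G2=1 -> 11011
Cycle of length 2 starting at step 2 -> no fixed point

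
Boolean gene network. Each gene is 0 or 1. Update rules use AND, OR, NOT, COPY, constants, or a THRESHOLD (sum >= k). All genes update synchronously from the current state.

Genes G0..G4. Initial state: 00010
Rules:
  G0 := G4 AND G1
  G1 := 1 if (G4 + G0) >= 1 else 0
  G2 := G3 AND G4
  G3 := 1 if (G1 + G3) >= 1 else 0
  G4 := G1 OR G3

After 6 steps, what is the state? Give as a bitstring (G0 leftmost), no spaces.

Step 1: G0=G4&G1=0&0=0 G1=(0+0>=1)=0 G2=G3&G4=1&0=0 G3=(0+1>=1)=1 G4=G1|G3=0|1=1 -> 00011
Step 2: G0=G4&G1=1&0=0 G1=(1+0>=1)=1 G2=G3&G4=1&1=1 G3=(0+1>=1)=1 G4=G1|G3=0|1=1 -> 01111
Step 3: G0=G4&G1=1&1=1 G1=(1+0>=1)=1 G2=G3&G4=1&1=1 G3=(1+1>=1)=1 G4=G1|G3=1|1=1 -> 11111
Step 4: G0=G4&G1=1&1=1 G1=(1+1>=1)=1 G2=G3&G4=1&1=1 G3=(1+1>=1)=1 G4=G1|G3=1|1=1 -> 11111
Step 5: G0=G4&G1=1&1=1 G1=(1+1>=1)=1 G2=G3&G4=1&1=1 G3=(1+1>=1)=1 G4=G1|G3=1|1=1 -> 11111
Step 6: G0=G4&G1=1&1=1 G1=(1+1>=1)=1 G2=G3&G4=1&1=1 G3=(1+1>=1)=1 G4=G1|G3=1|1=1 -> 11111

11111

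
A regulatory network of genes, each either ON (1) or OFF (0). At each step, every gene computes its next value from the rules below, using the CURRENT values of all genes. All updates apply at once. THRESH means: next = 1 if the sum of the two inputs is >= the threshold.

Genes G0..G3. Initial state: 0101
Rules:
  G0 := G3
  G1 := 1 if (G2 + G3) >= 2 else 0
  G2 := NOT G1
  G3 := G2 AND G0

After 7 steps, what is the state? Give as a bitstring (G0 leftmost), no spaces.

Step 1: G0=G3=1 G1=(0+1>=2)=0 G2=NOT G1=NOT 1=0 G3=G2&G0=0&0=0 -> 1000
Step 2: G0=G3=0 G1=(0+0>=2)=0 G2=NOT G1=NOT 0=1 G3=G2&G0=0&1=0 -> 0010
Step 3: G0=G3=0 G1=(1+0>=2)=0 G2=NOT G1=NOT 0=1 G3=G2&G0=1&0=0 -> 0010
Step 4: G0=G3=0 G1=(1+0>=2)=0 G2=NOT G1=NOT 0=1 G3=G2&G0=1&0=0 -> 0010
Step 5: G0=G3=0 G1=(1+0>=2)=0 G2=NOT G1=NOT 0=1 G3=G2&G0=1&0=0 -> 0010
Step 6: G0=G3=0 G1=(1+0>=2)=0 G2=NOT G1=NOT 0=1 G3=G2&G0=1&0=0 -> 0010
Step 7: G0=G3=0 G1=(1+0>=2)=0 G2=NOT G1=NOT 0=1 G3=G2&G0=1&0=0 -> 0010

0010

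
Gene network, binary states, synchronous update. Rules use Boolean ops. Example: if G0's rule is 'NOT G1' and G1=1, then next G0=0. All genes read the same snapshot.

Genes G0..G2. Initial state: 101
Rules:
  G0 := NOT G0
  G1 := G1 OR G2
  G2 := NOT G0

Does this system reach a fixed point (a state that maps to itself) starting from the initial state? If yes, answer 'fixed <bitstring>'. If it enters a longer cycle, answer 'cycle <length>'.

Step 0: 101
Step 1: G0=NOT G0=NOT 1=0 G1=G1|G2=0|1=1 G2=NOT G0=NOT 1=0 -> 010
Step 2: G0=NOT G0=NOT 0=1 G1=G1|G2=1|0=1 G2=NOT G0=NOT 0=1 -> 111
Step 3: G0=NOT G0=NOT 1=0 G1=G1|G2=1|1=1 G2=NOT G0=NOT 1=0 -> 010
Cycle of length 2 starting at step 1 -> no fixed point

Answer: cycle 2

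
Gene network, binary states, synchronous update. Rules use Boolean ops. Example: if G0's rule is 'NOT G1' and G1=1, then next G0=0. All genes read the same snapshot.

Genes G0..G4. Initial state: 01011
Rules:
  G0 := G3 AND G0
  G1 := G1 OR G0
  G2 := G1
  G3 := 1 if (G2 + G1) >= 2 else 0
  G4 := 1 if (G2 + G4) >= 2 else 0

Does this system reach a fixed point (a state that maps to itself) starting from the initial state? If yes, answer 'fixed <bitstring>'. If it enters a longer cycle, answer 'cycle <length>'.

Step 0: 01011
Step 1: G0=G3&G0=1&0=0 G1=G1|G0=1|0=1 G2=G1=1 G3=(0+1>=2)=0 G4=(0+1>=2)=0 -> 01100
Step 2: G0=G3&G0=0&0=0 G1=G1|G0=1|0=1 G2=G1=1 G3=(1+1>=2)=1 G4=(1+0>=2)=0 -> 01110
Step 3: G0=G3&G0=1&0=0 G1=G1|G0=1|0=1 G2=G1=1 G3=(1+1>=2)=1 G4=(1+0>=2)=0 -> 01110
Fixed point reached at step 2: 01110

Answer: fixed 01110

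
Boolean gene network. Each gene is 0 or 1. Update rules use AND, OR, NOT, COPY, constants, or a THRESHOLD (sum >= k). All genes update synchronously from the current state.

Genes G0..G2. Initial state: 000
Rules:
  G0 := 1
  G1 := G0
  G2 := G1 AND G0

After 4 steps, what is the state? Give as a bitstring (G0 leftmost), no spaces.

Step 1: G0=1(const) G1=G0=0 G2=G1&G0=0&0=0 -> 100
Step 2: G0=1(const) G1=G0=1 G2=G1&G0=0&1=0 -> 110
Step 3: G0=1(const) G1=G0=1 G2=G1&G0=1&1=1 -> 111
Step 4: G0=1(const) G1=G0=1 G2=G1&G0=1&1=1 -> 111

111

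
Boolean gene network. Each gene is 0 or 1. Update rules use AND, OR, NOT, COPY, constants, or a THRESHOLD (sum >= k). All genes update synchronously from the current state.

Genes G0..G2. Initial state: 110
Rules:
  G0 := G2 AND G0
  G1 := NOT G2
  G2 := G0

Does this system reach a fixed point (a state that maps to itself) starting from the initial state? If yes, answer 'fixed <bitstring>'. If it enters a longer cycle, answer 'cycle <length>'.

Step 0: 110
Step 1: G0=G2&G0=0&1=0 G1=NOT G2=NOT 0=1 G2=G0=1 -> 011
Step 2: G0=G2&G0=1&0=0 G1=NOT G2=NOT 1=0 G2=G0=0 -> 000
Step 3: G0=G2&G0=0&0=0 G1=NOT G2=NOT 0=1 G2=G0=0 -> 010
Step 4: G0=G2&G0=0&0=0 G1=NOT G2=NOT 0=1 G2=G0=0 -> 010
Fixed point reached at step 3: 010

Answer: fixed 010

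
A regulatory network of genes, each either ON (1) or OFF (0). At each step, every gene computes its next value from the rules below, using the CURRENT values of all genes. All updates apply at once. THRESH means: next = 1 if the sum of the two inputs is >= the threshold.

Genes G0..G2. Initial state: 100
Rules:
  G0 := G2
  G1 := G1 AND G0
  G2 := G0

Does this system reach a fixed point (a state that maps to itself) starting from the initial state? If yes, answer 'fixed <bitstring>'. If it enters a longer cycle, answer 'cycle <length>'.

Answer: cycle 2

Derivation:
Step 0: 100
Step 1: G0=G2=0 G1=G1&G0=0&1=0 G2=G0=1 -> 001
Step 2: G0=G2=1 G1=G1&G0=0&0=0 G2=G0=0 -> 100
Cycle of length 2 starting at step 0 -> no fixed point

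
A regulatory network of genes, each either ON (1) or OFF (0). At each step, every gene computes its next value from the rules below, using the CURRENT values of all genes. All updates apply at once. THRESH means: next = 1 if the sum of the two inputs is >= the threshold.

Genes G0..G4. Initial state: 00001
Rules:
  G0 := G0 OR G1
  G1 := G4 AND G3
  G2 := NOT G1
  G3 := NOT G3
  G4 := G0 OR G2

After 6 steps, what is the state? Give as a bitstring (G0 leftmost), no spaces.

Step 1: G0=G0|G1=0|0=0 G1=G4&G3=1&0=0 G2=NOT G1=NOT 0=1 G3=NOT G3=NOT 0=1 G4=G0|G2=0|0=0 -> 00110
Step 2: G0=G0|G1=0|0=0 G1=G4&G3=0&1=0 G2=NOT G1=NOT 0=1 G3=NOT G3=NOT 1=0 G4=G0|G2=0|1=1 -> 00101
Step 3: G0=G0|G1=0|0=0 G1=G4&G3=1&0=0 G2=NOT G1=NOT 0=1 G3=NOT G3=NOT 0=1 G4=G0|G2=0|1=1 -> 00111
Step 4: G0=G0|G1=0|0=0 G1=G4&G3=1&1=1 G2=NOT G1=NOT 0=1 G3=NOT G3=NOT 1=0 G4=G0|G2=0|1=1 -> 01101
Step 5: G0=G0|G1=0|1=1 G1=G4&G3=1&0=0 G2=NOT G1=NOT 1=0 G3=NOT G3=NOT 0=1 G4=G0|G2=0|1=1 -> 10011
Step 6: G0=G0|G1=1|0=1 G1=G4&G3=1&1=1 G2=NOT G1=NOT 0=1 G3=NOT G3=NOT 1=0 G4=G0|G2=1|0=1 -> 11101

11101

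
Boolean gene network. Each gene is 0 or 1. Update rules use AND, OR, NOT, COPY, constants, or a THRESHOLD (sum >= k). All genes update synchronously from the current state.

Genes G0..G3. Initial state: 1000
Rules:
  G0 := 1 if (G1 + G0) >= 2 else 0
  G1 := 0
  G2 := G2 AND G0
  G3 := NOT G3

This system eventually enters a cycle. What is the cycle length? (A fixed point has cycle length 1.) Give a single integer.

Answer: 2

Derivation:
Step 0: 1000
Step 1: G0=(0+1>=2)=0 G1=0(const) G2=G2&G0=0&1=0 G3=NOT G3=NOT 0=1 -> 0001
Step 2: G0=(0+0>=2)=0 G1=0(const) G2=G2&G0=0&0=0 G3=NOT G3=NOT 1=0 -> 0000
Step 3: G0=(0+0>=2)=0 G1=0(const) G2=G2&G0=0&0=0 G3=NOT G3=NOT 0=1 -> 0001
State from step 3 equals state from step 1 -> cycle length 2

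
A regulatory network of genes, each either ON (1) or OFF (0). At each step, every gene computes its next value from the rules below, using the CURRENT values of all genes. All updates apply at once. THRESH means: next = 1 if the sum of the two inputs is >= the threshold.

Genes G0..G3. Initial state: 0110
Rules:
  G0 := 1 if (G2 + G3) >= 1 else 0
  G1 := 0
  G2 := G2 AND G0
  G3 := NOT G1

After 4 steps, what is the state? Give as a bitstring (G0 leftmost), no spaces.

Step 1: G0=(1+0>=1)=1 G1=0(const) G2=G2&G0=1&0=0 G3=NOT G1=NOT 1=0 -> 1000
Step 2: G0=(0+0>=1)=0 G1=0(const) G2=G2&G0=0&1=0 G3=NOT G1=NOT 0=1 -> 0001
Step 3: G0=(0+1>=1)=1 G1=0(const) G2=G2&G0=0&0=0 G3=NOT G1=NOT 0=1 -> 1001
Step 4: G0=(0+1>=1)=1 G1=0(const) G2=G2&G0=0&1=0 G3=NOT G1=NOT 0=1 -> 1001

1001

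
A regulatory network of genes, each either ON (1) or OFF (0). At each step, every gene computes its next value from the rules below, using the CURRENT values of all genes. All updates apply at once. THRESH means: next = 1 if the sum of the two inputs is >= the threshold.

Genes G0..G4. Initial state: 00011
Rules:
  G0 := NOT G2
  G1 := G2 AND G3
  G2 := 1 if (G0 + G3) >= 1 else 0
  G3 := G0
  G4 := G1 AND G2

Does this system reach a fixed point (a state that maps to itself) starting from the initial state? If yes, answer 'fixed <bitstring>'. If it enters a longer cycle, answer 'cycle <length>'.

Step 0: 00011
Step 1: G0=NOT G2=NOT 0=1 G1=G2&G3=0&1=0 G2=(0+1>=1)=1 G3=G0=0 G4=G1&G2=0&0=0 -> 10100
Step 2: G0=NOT G2=NOT 1=0 G1=G2&G3=1&0=0 G2=(1+0>=1)=1 G3=G0=1 G4=G1&G2=0&1=0 -> 00110
Step 3: G0=NOT G2=NOT 1=0 G1=G2&G3=1&1=1 G2=(0+1>=1)=1 G3=G0=0 G4=G1&G2=0&1=0 -> 01100
Step 4: G0=NOT G2=NOT 1=0 G1=G2&G3=1&0=0 G2=(0+0>=1)=0 G3=G0=0 G4=G1&G2=1&1=1 -> 00001
Step 5: G0=NOT G2=NOT 0=1 G1=G2&G3=0&0=0 G2=(0+0>=1)=0 G3=G0=0 G4=G1&G2=0&0=0 -> 10000
Step 6: G0=NOT G2=NOT 0=1 G1=G2&G3=0&0=0 G2=(1+0>=1)=1 G3=G0=1 G4=G1&G2=0&0=0 -> 10110
Step 7: G0=NOT G2=NOT 1=0 G1=G2&G3=1&1=1 G2=(1+1>=1)=1 G3=G0=1 G4=G1&G2=0&1=0 -> 01110
Step 8: G0=NOT G2=NOT 1=0 G1=G2&G3=1&1=1 G2=(0+1>=1)=1 G3=G0=0 G4=G1&G2=1&1=1 -> 01101
Step 9: G0=NOT G2=NOT 1=0 G1=G2&G3=1&0=0 G2=(0+0>=1)=0 G3=G0=0 G4=G1&G2=1&1=1 -> 00001
Cycle of length 5 starting at step 4 -> no fixed point

Answer: cycle 5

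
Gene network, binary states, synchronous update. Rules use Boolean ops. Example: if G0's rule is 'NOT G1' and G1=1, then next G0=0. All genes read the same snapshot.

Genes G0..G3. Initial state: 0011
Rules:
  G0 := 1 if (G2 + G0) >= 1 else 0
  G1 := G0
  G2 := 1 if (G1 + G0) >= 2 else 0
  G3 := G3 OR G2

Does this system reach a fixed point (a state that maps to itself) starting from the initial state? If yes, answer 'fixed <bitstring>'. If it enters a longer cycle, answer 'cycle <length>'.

Answer: fixed 1111

Derivation:
Step 0: 0011
Step 1: G0=(1+0>=1)=1 G1=G0=0 G2=(0+0>=2)=0 G3=G3|G2=1|1=1 -> 1001
Step 2: G0=(0+1>=1)=1 G1=G0=1 G2=(0+1>=2)=0 G3=G3|G2=1|0=1 -> 1101
Step 3: G0=(0+1>=1)=1 G1=G0=1 G2=(1+1>=2)=1 G3=G3|G2=1|0=1 -> 1111
Step 4: G0=(1+1>=1)=1 G1=G0=1 G2=(1+1>=2)=1 G3=G3|G2=1|1=1 -> 1111
Fixed point reached at step 3: 1111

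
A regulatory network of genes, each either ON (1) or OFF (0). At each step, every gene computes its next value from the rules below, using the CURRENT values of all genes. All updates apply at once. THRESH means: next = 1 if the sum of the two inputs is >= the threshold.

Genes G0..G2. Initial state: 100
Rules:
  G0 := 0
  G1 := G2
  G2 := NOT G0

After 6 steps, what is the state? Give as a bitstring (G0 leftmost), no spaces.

Step 1: G0=0(const) G1=G2=0 G2=NOT G0=NOT 1=0 -> 000
Step 2: G0=0(const) G1=G2=0 G2=NOT G0=NOT 0=1 -> 001
Step 3: G0=0(const) G1=G2=1 G2=NOT G0=NOT 0=1 -> 011
Step 4: G0=0(const) G1=G2=1 G2=NOT G0=NOT 0=1 -> 011
Step 5: G0=0(const) G1=G2=1 G2=NOT G0=NOT 0=1 -> 011
Step 6: G0=0(const) G1=G2=1 G2=NOT G0=NOT 0=1 -> 011

011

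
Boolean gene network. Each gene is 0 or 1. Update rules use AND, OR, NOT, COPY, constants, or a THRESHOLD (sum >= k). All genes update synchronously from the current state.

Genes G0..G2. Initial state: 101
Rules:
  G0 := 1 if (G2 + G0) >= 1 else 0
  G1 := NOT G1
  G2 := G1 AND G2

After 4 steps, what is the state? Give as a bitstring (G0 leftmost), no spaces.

Step 1: G0=(1+1>=1)=1 G1=NOT G1=NOT 0=1 G2=G1&G2=0&1=0 -> 110
Step 2: G0=(0+1>=1)=1 G1=NOT G1=NOT 1=0 G2=G1&G2=1&0=0 -> 100
Step 3: G0=(0+1>=1)=1 G1=NOT G1=NOT 0=1 G2=G1&G2=0&0=0 -> 110
Step 4: G0=(0+1>=1)=1 G1=NOT G1=NOT 1=0 G2=G1&G2=1&0=0 -> 100

100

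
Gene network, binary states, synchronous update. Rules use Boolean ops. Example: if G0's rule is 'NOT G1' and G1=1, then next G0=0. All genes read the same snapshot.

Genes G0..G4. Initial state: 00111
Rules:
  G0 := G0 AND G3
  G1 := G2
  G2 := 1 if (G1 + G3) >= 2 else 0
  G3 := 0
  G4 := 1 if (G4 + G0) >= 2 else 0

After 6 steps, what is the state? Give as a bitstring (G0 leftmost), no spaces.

Step 1: G0=G0&G3=0&1=0 G1=G2=1 G2=(0+1>=2)=0 G3=0(const) G4=(1+0>=2)=0 -> 01000
Step 2: G0=G0&G3=0&0=0 G1=G2=0 G2=(1+0>=2)=0 G3=0(const) G4=(0+0>=2)=0 -> 00000
Step 3: G0=G0&G3=0&0=0 G1=G2=0 G2=(0+0>=2)=0 G3=0(const) G4=(0+0>=2)=0 -> 00000
Step 4: G0=G0&G3=0&0=0 G1=G2=0 G2=(0+0>=2)=0 G3=0(const) G4=(0+0>=2)=0 -> 00000
Step 5: G0=G0&G3=0&0=0 G1=G2=0 G2=(0+0>=2)=0 G3=0(const) G4=(0+0>=2)=0 -> 00000
Step 6: G0=G0&G3=0&0=0 G1=G2=0 G2=(0+0>=2)=0 G3=0(const) G4=(0+0>=2)=0 -> 00000

00000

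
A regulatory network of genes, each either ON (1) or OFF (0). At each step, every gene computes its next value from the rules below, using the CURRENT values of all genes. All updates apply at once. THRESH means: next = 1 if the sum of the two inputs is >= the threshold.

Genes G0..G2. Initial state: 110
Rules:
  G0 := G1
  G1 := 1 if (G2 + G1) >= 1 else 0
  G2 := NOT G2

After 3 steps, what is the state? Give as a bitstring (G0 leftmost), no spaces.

Step 1: G0=G1=1 G1=(0+1>=1)=1 G2=NOT G2=NOT 0=1 -> 111
Step 2: G0=G1=1 G1=(1+1>=1)=1 G2=NOT G2=NOT 1=0 -> 110
Step 3: G0=G1=1 G1=(0+1>=1)=1 G2=NOT G2=NOT 0=1 -> 111

111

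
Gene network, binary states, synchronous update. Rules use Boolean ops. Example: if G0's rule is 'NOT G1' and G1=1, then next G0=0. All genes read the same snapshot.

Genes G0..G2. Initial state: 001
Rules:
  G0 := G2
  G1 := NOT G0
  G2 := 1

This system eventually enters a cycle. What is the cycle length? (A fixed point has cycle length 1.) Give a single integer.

Step 0: 001
Step 1: G0=G2=1 G1=NOT G0=NOT 0=1 G2=1(const) -> 111
Step 2: G0=G2=1 G1=NOT G0=NOT 1=0 G2=1(const) -> 101
Step 3: G0=G2=1 G1=NOT G0=NOT 1=0 G2=1(const) -> 101
State from step 3 equals state from step 2 -> cycle length 1

Answer: 1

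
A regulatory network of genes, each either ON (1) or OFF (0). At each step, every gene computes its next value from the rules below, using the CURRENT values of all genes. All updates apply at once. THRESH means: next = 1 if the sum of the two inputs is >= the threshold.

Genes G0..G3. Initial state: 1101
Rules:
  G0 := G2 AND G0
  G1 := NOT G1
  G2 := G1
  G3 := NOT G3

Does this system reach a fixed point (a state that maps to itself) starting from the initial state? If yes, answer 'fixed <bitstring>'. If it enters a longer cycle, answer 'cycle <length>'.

Answer: cycle 2

Derivation:
Step 0: 1101
Step 1: G0=G2&G0=0&1=0 G1=NOT G1=NOT 1=0 G2=G1=1 G3=NOT G3=NOT 1=0 -> 0010
Step 2: G0=G2&G0=1&0=0 G1=NOT G1=NOT 0=1 G2=G1=0 G3=NOT G3=NOT 0=1 -> 0101
Step 3: G0=G2&G0=0&0=0 G1=NOT G1=NOT 1=0 G2=G1=1 G3=NOT G3=NOT 1=0 -> 0010
Cycle of length 2 starting at step 1 -> no fixed point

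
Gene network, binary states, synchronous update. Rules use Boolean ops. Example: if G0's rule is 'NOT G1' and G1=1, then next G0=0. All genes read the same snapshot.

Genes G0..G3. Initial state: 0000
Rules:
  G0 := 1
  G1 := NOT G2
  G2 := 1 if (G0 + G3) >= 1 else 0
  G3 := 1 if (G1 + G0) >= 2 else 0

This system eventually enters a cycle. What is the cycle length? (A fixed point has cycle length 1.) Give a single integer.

Answer: 1

Derivation:
Step 0: 0000
Step 1: G0=1(const) G1=NOT G2=NOT 0=1 G2=(0+0>=1)=0 G3=(0+0>=2)=0 -> 1100
Step 2: G0=1(const) G1=NOT G2=NOT 0=1 G2=(1+0>=1)=1 G3=(1+1>=2)=1 -> 1111
Step 3: G0=1(const) G1=NOT G2=NOT 1=0 G2=(1+1>=1)=1 G3=(1+1>=2)=1 -> 1011
Step 4: G0=1(const) G1=NOT G2=NOT 1=0 G2=(1+1>=1)=1 G3=(0+1>=2)=0 -> 1010
Step 5: G0=1(const) G1=NOT G2=NOT 1=0 G2=(1+0>=1)=1 G3=(0+1>=2)=0 -> 1010
State from step 5 equals state from step 4 -> cycle length 1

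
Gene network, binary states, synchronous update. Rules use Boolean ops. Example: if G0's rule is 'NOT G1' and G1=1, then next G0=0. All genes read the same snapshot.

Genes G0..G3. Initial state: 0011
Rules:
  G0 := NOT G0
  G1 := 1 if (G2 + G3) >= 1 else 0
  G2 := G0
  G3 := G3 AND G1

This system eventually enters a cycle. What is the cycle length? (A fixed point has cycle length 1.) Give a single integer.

Answer: 2

Derivation:
Step 0: 0011
Step 1: G0=NOT G0=NOT 0=1 G1=(1+1>=1)=1 G2=G0=0 G3=G3&G1=1&0=0 -> 1100
Step 2: G0=NOT G0=NOT 1=0 G1=(0+0>=1)=0 G2=G0=1 G3=G3&G1=0&1=0 -> 0010
Step 3: G0=NOT G0=NOT 0=1 G1=(1+0>=1)=1 G2=G0=0 G3=G3&G1=0&0=0 -> 1100
State from step 3 equals state from step 1 -> cycle length 2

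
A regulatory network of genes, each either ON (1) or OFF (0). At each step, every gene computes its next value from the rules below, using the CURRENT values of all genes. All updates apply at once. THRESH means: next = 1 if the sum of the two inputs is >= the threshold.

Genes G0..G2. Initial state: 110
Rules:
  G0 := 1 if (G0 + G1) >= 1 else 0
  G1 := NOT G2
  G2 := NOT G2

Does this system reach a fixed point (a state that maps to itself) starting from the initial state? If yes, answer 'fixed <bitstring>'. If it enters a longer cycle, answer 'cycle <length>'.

Step 0: 110
Step 1: G0=(1+1>=1)=1 G1=NOT G2=NOT 0=1 G2=NOT G2=NOT 0=1 -> 111
Step 2: G0=(1+1>=1)=1 G1=NOT G2=NOT 1=0 G2=NOT G2=NOT 1=0 -> 100
Step 3: G0=(1+0>=1)=1 G1=NOT G2=NOT 0=1 G2=NOT G2=NOT 0=1 -> 111
Cycle of length 2 starting at step 1 -> no fixed point

Answer: cycle 2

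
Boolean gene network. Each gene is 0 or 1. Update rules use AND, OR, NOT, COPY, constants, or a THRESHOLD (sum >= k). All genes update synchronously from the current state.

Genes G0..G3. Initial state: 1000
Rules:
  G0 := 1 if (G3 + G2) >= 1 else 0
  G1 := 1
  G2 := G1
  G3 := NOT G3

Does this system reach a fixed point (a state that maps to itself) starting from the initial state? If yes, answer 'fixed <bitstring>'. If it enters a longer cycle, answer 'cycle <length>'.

Answer: cycle 2

Derivation:
Step 0: 1000
Step 1: G0=(0+0>=1)=0 G1=1(const) G2=G1=0 G3=NOT G3=NOT 0=1 -> 0101
Step 2: G0=(1+0>=1)=1 G1=1(const) G2=G1=1 G3=NOT G3=NOT 1=0 -> 1110
Step 3: G0=(0+1>=1)=1 G1=1(const) G2=G1=1 G3=NOT G3=NOT 0=1 -> 1111
Step 4: G0=(1+1>=1)=1 G1=1(const) G2=G1=1 G3=NOT G3=NOT 1=0 -> 1110
Cycle of length 2 starting at step 2 -> no fixed point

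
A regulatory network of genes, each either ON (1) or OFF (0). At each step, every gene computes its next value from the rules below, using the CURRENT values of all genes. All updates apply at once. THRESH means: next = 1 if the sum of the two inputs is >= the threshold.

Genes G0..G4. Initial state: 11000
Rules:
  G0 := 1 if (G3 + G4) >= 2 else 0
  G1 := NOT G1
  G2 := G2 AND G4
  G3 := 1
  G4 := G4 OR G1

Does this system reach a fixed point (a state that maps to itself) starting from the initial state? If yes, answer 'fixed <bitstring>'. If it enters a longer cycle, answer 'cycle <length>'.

Step 0: 11000
Step 1: G0=(0+0>=2)=0 G1=NOT G1=NOT 1=0 G2=G2&G4=0&0=0 G3=1(const) G4=G4|G1=0|1=1 -> 00011
Step 2: G0=(1+1>=2)=1 G1=NOT G1=NOT 0=1 G2=G2&G4=0&1=0 G3=1(const) G4=G4|G1=1|0=1 -> 11011
Step 3: G0=(1+1>=2)=1 G1=NOT G1=NOT 1=0 G2=G2&G4=0&1=0 G3=1(const) G4=G4|G1=1|1=1 -> 10011
Step 4: G0=(1+1>=2)=1 G1=NOT G1=NOT 0=1 G2=G2&G4=0&1=0 G3=1(const) G4=G4|G1=1|0=1 -> 11011
Cycle of length 2 starting at step 2 -> no fixed point

Answer: cycle 2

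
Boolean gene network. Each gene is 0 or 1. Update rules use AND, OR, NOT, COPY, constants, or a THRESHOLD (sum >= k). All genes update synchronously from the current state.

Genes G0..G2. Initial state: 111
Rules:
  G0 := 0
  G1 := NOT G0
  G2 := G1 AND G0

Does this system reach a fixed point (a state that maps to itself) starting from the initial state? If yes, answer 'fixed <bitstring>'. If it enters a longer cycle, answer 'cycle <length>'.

Answer: fixed 010

Derivation:
Step 0: 111
Step 1: G0=0(const) G1=NOT G0=NOT 1=0 G2=G1&G0=1&1=1 -> 001
Step 2: G0=0(const) G1=NOT G0=NOT 0=1 G2=G1&G0=0&0=0 -> 010
Step 3: G0=0(const) G1=NOT G0=NOT 0=1 G2=G1&G0=1&0=0 -> 010
Fixed point reached at step 2: 010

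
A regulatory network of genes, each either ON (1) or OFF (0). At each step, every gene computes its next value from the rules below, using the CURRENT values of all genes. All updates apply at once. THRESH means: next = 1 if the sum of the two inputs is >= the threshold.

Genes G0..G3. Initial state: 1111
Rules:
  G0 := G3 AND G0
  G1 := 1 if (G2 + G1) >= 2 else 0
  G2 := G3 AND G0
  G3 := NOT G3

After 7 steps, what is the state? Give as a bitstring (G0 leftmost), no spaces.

Step 1: G0=G3&G0=1&1=1 G1=(1+1>=2)=1 G2=G3&G0=1&1=1 G3=NOT G3=NOT 1=0 -> 1110
Step 2: G0=G3&G0=0&1=0 G1=(1+1>=2)=1 G2=G3&G0=0&1=0 G3=NOT G3=NOT 0=1 -> 0101
Step 3: G0=G3&G0=1&0=0 G1=(0+1>=2)=0 G2=G3&G0=1&0=0 G3=NOT G3=NOT 1=0 -> 0000
Step 4: G0=G3&G0=0&0=0 G1=(0+0>=2)=0 G2=G3&G0=0&0=0 G3=NOT G3=NOT 0=1 -> 0001
Step 5: G0=G3&G0=1&0=0 G1=(0+0>=2)=0 G2=G3&G0=1&0=0 G3=NOT G3=NOT 1=0 -> 0000
Step 6: G0=G3&G0=0&0=0 G1=(0+0>=2)=0 G2=G3&G0=0&0=0 G3=NOT G3=NOT 0=1 -> 0001
Step 7: G0=G3&G0=1&0=0 G1=(0+0>=2)=0 G2=G3&G0=1&0=0 G3=NOT G3=NOT 1=0 -> 0000

0000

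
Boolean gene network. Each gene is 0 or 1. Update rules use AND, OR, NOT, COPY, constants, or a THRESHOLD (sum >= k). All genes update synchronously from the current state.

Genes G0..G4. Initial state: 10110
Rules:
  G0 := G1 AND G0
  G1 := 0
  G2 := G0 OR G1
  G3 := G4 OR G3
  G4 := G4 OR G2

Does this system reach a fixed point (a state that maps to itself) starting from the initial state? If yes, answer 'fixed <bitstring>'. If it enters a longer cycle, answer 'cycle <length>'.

Answer: fixed 00011

Derivation:
Step 0: 10110
Step 1: G0=G1&G0=0&1=0 G1=0(const) G2=G0|G1=1|0=1 G3=G4|G3=0|1=1 G4=G4|G2=0|1=1 -> 00111
Step 2: G0=G1&G0=0&0=0 G1=0(const) G2=G0|G1=0|0=0 G3=G4|G3=1|1=1 G4=G4|G2=1|1=1 -> 00011
Step 3: G0=G1&G0=0&0=0 G1=0(const) G2=G0|G1=0|0=0 G3=G4|G3=1|1=1 G4=G4|G2=1|0=1 -> 00011
Fixed point reached at step 2: 00011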